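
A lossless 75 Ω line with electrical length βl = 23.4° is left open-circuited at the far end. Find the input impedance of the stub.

Z_in ≈ −j173 Ω

tan(βl) = 0.433
For an open-circuited stub, Z_in = −jZ_0·cot(βl) = −jZ_0/tan(βl)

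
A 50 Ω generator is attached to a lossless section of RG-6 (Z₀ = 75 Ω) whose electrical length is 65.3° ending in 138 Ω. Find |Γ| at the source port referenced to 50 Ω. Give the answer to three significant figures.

|Γ| ≈ 0.233

tan(βl) = 2.17
Z_in = Z_0·(Z_L + jZ_0·tanβl)/(Z_0 + jZ_L·tanβl) = 46.5 − j22.9 Ω
Γ_s = (Z_in − Z_s)/(Z_in + Z_s) = (-3.52 − j22.9)/(96.5 − j22.9), |Γ_s| = 0.233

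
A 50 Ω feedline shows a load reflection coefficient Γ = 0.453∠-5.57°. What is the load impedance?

Z_L ≈ 131 − j14.5 Ω

Z_L = Z_0·(1 + Γ)/(1 − Γ) = 50·(1.45 − j0.044)/(0.549 + j0.044)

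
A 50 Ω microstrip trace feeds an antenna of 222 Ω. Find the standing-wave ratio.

VSWR ≈ 4.44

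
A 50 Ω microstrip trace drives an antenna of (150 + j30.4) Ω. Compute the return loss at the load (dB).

Γ = (100 + j30.4)/(200 + j30.4), |Γ| = 0.517
RL = −20·log₁₀|Γ| = −20·log₁₀(0.517)

RL ≈ 5.74 dB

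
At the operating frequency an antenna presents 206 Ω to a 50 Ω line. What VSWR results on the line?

VSWR ≈ 4.12

Γ = (206 − 50)/(206 + 50) = 0.609
VSWR = (1 + 0.609)/(1 − 0.609)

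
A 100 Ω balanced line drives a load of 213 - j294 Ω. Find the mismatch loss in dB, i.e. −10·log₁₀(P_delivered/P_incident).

mismatch loss ≈ 3.35 dB

Γ = (113 − j294)/(313 − j294), |Γ| = 0.733
|Γ|² = 0.538, so P_del/P_inc = 1 − |Γ|² = 0.462
ML = −10·log₁₀(1 − |Γ|²)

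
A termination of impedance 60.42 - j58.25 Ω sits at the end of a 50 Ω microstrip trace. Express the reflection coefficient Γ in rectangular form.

Γ ≈ 0.292 − j0.374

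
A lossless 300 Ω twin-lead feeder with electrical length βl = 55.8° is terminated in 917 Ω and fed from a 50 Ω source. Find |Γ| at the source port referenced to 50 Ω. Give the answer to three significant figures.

|Γ| ≈ 0.761

tan(βl) = 1.47
Z_in = Z_0·(Z_L + jZ_0·tanβl)/(Z_0 + jZ_L·tanβl) = 137 − j173 Ω
Γ_s = (Z_in − Z_s)/(Z_in + Z_s) = (86.7 − j173)/(187 − j173), |Γ_s| = 0.761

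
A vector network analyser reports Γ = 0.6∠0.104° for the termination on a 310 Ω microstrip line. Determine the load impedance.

Z_L = Z_0·(1 + Γ)/(1 − Γ) = 310·(1.6 + j0.00109)/(0.4 − j0.00109)

Z_L ≈ 1240 + j4.22 Ω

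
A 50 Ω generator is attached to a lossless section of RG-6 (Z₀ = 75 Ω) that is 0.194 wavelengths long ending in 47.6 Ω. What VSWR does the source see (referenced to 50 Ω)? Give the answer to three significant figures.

βl = 2π × 0.194 = 69.8°
tan(βl) = 2.72
Z_in = Z_0·(Z_L + jZ_0·tanβl)/(Z_0 + jZ_L·tanβl) = 100 + j30.6 Ω
Γ_s = (Z_in − Z_s)/(Z_in + Z_s) = (50.5 + j30.6)/(150 + j30.6), |Γ_s| = 0.384
VSWR = (1 + |Γ_s|)/(1 − |Γ_s|)

VSWR ≈ 2.25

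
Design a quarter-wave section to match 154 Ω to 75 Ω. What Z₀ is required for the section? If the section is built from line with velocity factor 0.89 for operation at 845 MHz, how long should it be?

Z_qwt ≈ 107 Ω; length ≈ 7.9 cm

Z_qwt = √(Z_0·R_L) = √(75 × 154) = √11550
λ = 0.89·c/f = 0.316 m, so l = λ/4 = 0.079 m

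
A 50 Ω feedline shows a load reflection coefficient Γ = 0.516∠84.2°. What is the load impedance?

Z_L ≈ 31.6 + j44.2 Ω

Z_L = Z_0·(1 + Γ)/(1 − Γ) = 50·(1.05 + j0.513)/(0.948 − j0.513)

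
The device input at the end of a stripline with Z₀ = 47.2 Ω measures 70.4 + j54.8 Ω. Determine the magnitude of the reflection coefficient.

|Γ| ≈ 0.459

Γ = (Z_L − Z_0)/(Z_L + Z_0) = (23.2 + j54.8)/(117.6 + j54.8)
|Γ| = 59.5/130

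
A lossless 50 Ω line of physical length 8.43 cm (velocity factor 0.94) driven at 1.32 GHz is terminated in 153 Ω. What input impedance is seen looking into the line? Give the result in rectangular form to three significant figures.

λ = v/f = 0.94·c / 1.32 GHz = 0.214 m
βl = 2π·l/λ = 2π × 0.395 = 142°
tan(βl) = tan(142°) = -0.78
Z_in = Z_0·(Z_L + jZ_0·tanβl)/(Z_0 + jZ_L·tanβl)
     = 50·(153 − j39)/(50 − j119)

Z_in ≈ 36.8 + j48.7 Ω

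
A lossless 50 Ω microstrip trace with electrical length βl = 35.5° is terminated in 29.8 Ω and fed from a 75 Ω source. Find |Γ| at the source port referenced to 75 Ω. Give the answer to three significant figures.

tan(βl) = 0.713
Z_in = Z_0·(Z_L + jZ_0·tanβl)/(Z_0 + jZ_L·tanβl) = 38.1 + j19.5 Ω
Γ_s = (Z_in − Z_s)/(Z_in + Z_s) = (-36.9 + j19.5)/(113 + j19.5), |Γ_s| = 0.364

|Γ| ≈ 0.364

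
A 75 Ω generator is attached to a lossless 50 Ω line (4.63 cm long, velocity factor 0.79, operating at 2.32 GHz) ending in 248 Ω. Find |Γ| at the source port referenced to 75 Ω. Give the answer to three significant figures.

|Γ| ≈ 0.572

λ = v/f = 0.79·c / 2.32 GHz = 0.102 m
βl = 2π·l/λ = 2π × 0.453 = 163°
tan(βl) = -0.303
Z_in = Z_0·(Z_L + jZ_0·tanβl)/(Z_0 + jZ_L·tanβl) = 83.2 + j110 Ω
Γ_s = (Z_in − Z_s)/(Z_in + Z_s) = (8.22 + j110)/(158 + j110), |Γ_s| = 0.572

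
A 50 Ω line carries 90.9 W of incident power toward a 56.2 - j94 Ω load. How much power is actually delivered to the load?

P_delivered ≈ 50.8 W

|Γ| = |(6.2 − j94)/(106.2 − j94)| = 0.664
|Γ|² = 0.441
P_refl = |Γ|²·P_inc = 40.1 W, P_del = (1 − |Γ|²)·P_inc = 50.8 W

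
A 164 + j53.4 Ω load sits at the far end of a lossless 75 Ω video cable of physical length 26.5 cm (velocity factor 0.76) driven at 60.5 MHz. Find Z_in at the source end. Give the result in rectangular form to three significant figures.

Z_in ≈ 133 − j73.3 Ω

λ = v/f = 0.76·c / 60.5 MHz = 3.77 m
βl = 2π·l/λ = 2π × 0.0703 = 25.3°
tan(βl) = tan(25.3°) = 0.473
Z_in = Z_0·(Z_L + jZ_0·tanβl)/(Z_0 + jZ_L·tanβl)
     = 75·(164 + j88.9)/(49.7 + j77.6)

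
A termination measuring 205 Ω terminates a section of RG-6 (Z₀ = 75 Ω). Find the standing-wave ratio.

Γ = (205 − 75)/(205 + 75) = 0.464
VSWR = (1 + 0.464)/(1 − 0.464)

VSWR ≈ 2.73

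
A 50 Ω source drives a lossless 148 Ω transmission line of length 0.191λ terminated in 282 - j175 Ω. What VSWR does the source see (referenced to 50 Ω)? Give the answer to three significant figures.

VSWR ≈ 1.31

βl = 2π × 0.191 = 68.8°
tan(βl) = 2.57
Z_in = Z_0·(Z_L + jZ_0·tanβl)/(Z_0 + jZ_L·tanβl) = 53.2 − j13.6 Ω
Γ_s = (Z_in − Z_s)/(Z_in + Z_s) = (3.22 − j13.6)/(103 − j13.6), |Γ_s| = 0.135
VSWR = (1 + |Γ_s|)/(1 − |Γ_s|)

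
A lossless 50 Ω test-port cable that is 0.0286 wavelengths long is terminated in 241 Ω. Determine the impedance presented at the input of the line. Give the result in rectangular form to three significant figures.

Z_in ≈ 141 − j114 Ω

βl = 2π × 0.0286 = 10.3°
tan(βl) = tan(10.3°) = 0.182
Z_in = Z_0·(Z_L + jZ_0·tanβl)/(Z_0 + jZ_L·tanβl)
     = 50·(241 + j9.08)/(50 + j43.8)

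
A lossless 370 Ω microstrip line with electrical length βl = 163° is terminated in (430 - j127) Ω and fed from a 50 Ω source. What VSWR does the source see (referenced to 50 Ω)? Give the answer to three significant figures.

VSWR ≈ 10.3

tan(βl) = -0.306
Z_in = Z_0·(Z_L + jZ_0·tanβl)/(Z_0 + jZ_L·tanβl) = 507 − j67 Ω
Γ_s = (Z_in − Z_s)/(Z_in + Z_s) = (457 − j67)/(557 − j67), |Γ_s| = 0.823
VSWR = (1 + |Γ_s|)/(1 − |Γ_s|)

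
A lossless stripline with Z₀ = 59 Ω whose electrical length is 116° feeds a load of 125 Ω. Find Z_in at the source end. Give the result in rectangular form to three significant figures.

tan(βl) = tan(116°) = -2.05
Z_in = Z_0·(Z_L + jZ_0·tanβl)/(Z_0 + jZ_L·tanβl)
     = 59·(125 − j121)/(59 − j256)

Z_in ≈ 32.7 + j21.2 Ω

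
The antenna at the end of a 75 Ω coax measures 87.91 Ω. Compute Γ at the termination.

Γ = 0.0792

Γ = (Z_L − Z_0)/(Z_L + Z_0) = (87.91 − 75)/(87.91 + 75) = 12.91/162.9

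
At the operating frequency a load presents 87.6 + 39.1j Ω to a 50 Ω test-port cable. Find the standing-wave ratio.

Γ = (Z_L − Z_0)/(Z_L + Z_0) = (37.6 + j39.1)/(137.6 + j39.1)
|Γ| = 54.2/143 = 0.379
VSWR = (1 + |Γ|)/(1 − |Γ|) = 1.38/0.621

VSWR ≈ 2.22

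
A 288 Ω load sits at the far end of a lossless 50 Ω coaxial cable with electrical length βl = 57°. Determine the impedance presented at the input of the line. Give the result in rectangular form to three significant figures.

tan(βl) = tan(57°) = 1.54
Z_in = Z_0·(Z_L + jZ_0·tanβl)/(Z_0 + jZ_L·tanβl)
     = 50·(288 + j77)/(50 + j443)

Z_in ≈ 12.2 − j31.1 Ω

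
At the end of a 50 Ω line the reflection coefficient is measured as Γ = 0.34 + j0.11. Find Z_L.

Z_L = Z_0·(1 + Γ)/(1 − Γ) = 50·(1.34 + j0.11)/(0.66 − j0.11)

Z_L ≈ 97.4 + j24.6 Ω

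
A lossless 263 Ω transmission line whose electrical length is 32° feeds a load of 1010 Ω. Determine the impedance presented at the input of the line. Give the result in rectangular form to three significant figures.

Z_in ≈ 208 − j334 Ω

tan(βl) = tan(32°) = 0.625
Z_in = Z_0·(Z_L + jZ_0·tanβl)/(Z_0 + jZ_L·tanβl)
     = 263·(1010 + j164)/(263 + j631)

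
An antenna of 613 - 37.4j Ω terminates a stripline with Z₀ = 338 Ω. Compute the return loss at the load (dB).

RL ≈ 10.7 dB

Γ = (275 − j37.4)/(951 − j37.4), |Γ| = 0.292
RL = −20·log₁₀|Γ| = −20·log₁₀(0.292)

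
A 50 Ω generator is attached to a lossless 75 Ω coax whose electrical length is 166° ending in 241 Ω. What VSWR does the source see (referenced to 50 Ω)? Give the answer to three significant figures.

VSWR ≈ 4.67

tan(βl) = -0.249
Z_in = Z_0·(Z_L + jZ_0·tanβl)/(Z_0 + jZ_L·tanβl) = 156 + j106 Ω
Γ_s = (Z_in − Z_s)/(Z_in + Z_s) = (106 + j106)/(206 + j106), |Γ_s| = 0.647
VSWR = (1 + |Γ_s|)/(1 − |Γ_s|)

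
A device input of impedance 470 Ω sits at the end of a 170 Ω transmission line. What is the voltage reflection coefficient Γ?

Γ = (Z_L − Z_0)/(Z_L + Z_0) = (470 − 170)/(470 + 170) = 300/640

Γ = 0.469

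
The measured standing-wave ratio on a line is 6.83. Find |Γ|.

|Γ| ≈ 0.745

|Γ| = (S − 1)/(S + 1) = (6.83 − 1)/(6.83 + 1) = 5.83/7.83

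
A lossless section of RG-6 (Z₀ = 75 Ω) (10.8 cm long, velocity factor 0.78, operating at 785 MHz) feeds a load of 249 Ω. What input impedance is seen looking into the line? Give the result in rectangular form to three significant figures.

Z_in ≈ 36.6 + j54.5 Ω

λ = v/f = 0.78·c / 785 MHz = 0.298 m
βl = 2π·l/λ = 2π × 0.362 = 130°
tan(βl) = tan(130°) = -1.17
Z_in = Z_0·(Z_L + jZ_0·tanβl)/(Z_0 + jZ_L·tanβl)
     = 75·(249 − j88)/(75 − j292)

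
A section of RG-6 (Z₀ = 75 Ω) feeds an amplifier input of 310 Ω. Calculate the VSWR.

Γ = (310 − 75)/(310 + 75) = 0.61
VSWR = (1 + 0.61)/(1 − 0.61)

VSWR ≈ 4.13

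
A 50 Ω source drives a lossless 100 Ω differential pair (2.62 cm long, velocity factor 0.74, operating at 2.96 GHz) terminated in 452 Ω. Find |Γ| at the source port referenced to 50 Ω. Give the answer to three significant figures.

|Γ| ≈ 0.649

λ = v/f = 0.74·c / 2.96 GHz = 0.075 m
βl = 2π·l/λ = 2π × 0.349 = 126°
tan(βl) = -1.39
Z_in = Z_0·(Z_L + jZ_0·tanβl)/(Z_0 + jZ_L·tanβl) = 32.8 + j66.8 Ω
Γ_s = (Z_in − Z_s)/(Z_in + Z_s) = (-17.2 + j66.8)/(82.8 + j66.8), |Γ_s| = 0.649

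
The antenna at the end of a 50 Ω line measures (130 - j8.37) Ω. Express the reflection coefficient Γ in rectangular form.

Γ ≈ 0.446 − j0.0258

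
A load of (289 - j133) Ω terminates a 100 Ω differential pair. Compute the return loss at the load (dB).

Γ = (189 − j133)/(389 − j133), |Γ| = 0.562
RL = −20·log₁₀|Γ| = −20·log₁₀(0.562)

RL ≈ 5 dB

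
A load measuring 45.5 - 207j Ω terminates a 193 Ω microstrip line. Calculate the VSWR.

VSWR ≈ 9.25

Γ = (Z_L − Z_0)/(Z_L + Z_0) = (-147.5 − j207)/(238.5 − j207)
|Γ| = 254/316 = 0.805
VSWR = (1 + |Γ|)/(1 − |Γ|) = 1.8/0.195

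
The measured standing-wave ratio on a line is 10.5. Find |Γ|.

|Γ| ≈ 0.826

|Γ| = (S − 1)/(S + 1) = (10.5 − 1)/(10.5 + 1) = 9.5/11.5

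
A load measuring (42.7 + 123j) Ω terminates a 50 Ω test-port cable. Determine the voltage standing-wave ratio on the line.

Γ = (Z_L − Z_0)/(Z_L + Z_0) = (-7.3 + j123)/(92.7 + j123)
|Γ| = 123/154 = 0.8
VSWR = (1 + |Γ|)/(1 − |Γ|) = 1.8/0.2

VSWR ≈ 9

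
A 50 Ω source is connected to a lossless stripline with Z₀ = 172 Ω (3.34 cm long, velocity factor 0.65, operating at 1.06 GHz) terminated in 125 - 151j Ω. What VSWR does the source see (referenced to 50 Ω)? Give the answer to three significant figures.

λ = v/f = 0.65·c / 1.06 GHz = 0.184 m
βl = 2π·l/λ = 2π × 0.182 = 65.4°
tan(βl) = 2.18
Z_in = Z_0·(Z_L + jZ_0·tanβl)/(Z_0 + jZ_L·tanβl) = 65.4 + j41.3 Ω
Γ_s = (Z_in − Z_s)/(Z_in + Z_s) = (15.4 + j41.3)/(115 + j41.3), |Γ_s| = 0.36
VSWR = (1 + |Γ_s|)/(1 − |Γ_s|)

VSWR ≈ 2.12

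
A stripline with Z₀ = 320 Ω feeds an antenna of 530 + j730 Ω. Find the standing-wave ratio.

VSWR ≈ 5.21

Γ = (Z_L − Z_0)/(Z_L + Z_0) = (210 + j730)/(850 + j730)
|Γ| = 760/1120 = 0.678
VSWR = (1 + |Γ|)/(1 − |Γ|) = 1.68/0.322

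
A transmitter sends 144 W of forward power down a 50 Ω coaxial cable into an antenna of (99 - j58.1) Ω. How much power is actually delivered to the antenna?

|Γ| = |(49 − j58.1)/(149 − j58.1)| = 0.475
|Γ|² = 0.226
P_refl = |Γ|²·P_inc = 32.5 W, P_del = (1 − |Γ|²)·P_inc = 111 W

P_delivered ≈ 111 W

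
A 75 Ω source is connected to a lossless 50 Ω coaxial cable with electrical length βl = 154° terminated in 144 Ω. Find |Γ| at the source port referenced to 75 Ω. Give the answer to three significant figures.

tan(βl) = -0.488
Z_in = Z_0·(Z_L + jZ_0·tanβl)/(Z_0 + jZ_L·tanβl) = 60 + j59.8 Ω
Γ_s = (Z_in − Z_s)/(Z_in + Z_s) = (-15 + j59.8)/(135 + j59.8), |Γ_s| = 0.418

|Γ| ≈ 0.418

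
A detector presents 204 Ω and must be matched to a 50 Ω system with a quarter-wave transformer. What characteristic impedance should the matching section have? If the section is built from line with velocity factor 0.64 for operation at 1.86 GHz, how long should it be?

Z_qwt ≈ 101 Ω; length ≈ 2.58 cm

Z_qwt = √(Z_0·R_L) = √(50 × 204) = √10200
λ = 0.64·c/f = 0.103 m, so l = λ/4 = 0.0258 m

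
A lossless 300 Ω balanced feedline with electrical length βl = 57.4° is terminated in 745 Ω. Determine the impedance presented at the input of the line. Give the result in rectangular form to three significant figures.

Z_in ≈ 160 − j151 Ω

tan(βl) = tan(57.4°) = 1.56
Z_in = Z_0·(Z_L + jZ_0·tanβl)/(Z_0 + jZ_L·tanβl)
     = 300·(745 + j469)/(300 + j1160)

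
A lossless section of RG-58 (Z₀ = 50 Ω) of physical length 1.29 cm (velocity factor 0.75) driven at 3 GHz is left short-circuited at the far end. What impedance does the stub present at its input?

λ = v/f = 0.75·c / 3 GHz = 0.075 m
βl = 2π·l/λ = 2π × 0.172 = 61.9°
tan(βl) = 1.87
For a short-circuited stub, Z_in = jZ_0·tan(βl)

Z_in ≈ +j93.7 Ω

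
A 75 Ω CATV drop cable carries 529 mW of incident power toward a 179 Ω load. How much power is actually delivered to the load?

P_delivered ≈ 440 mW

Γ = (179 − 75)/(179 + 75) = 0.409
|Γ|² = 0.168
P_refl = |Γ|²·P_inc = 88.7 mW, P_del = (1 − |Γ|²)·P_inc = 440 mW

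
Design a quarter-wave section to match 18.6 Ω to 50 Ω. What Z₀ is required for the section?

Z_qwt ≈ 30.5 Ω

Z_qwt = √(Z_0·R_L) = √(50 × 18.6) = √930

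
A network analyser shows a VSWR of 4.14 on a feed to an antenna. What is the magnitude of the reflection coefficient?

|Γ| ≈ 0.611

|Γ| = (S − 1)/(S + 1) = (4.14 − 1)/(4.14 + 1) = 3.14/5.14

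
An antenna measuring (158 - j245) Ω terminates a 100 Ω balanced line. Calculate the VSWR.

VSWR ≈ 5.84

Γ = (Z_L − Z_0)/(Z_L + Z_0) = (58 − j245)/(258 − j245)
|Γ| = 252/356 = 0.708
VSWR = (1 + |Γ|)/(1 − |Γ|) = 1.71/0.292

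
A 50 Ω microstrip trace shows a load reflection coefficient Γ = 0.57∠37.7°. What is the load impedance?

Z_L = Z_0·(1 + Γ)/(1 − Γ) = 50·(1.45 + j0.349)/(0.549 − j0.349)

Z_L ≈ 79.8 + j82.4 Ω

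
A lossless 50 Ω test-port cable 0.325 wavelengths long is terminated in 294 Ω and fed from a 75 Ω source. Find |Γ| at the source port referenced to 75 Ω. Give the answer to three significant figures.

|Γ| ≈ 0.773

βl = 2π × 0.325 = 117°
tan(βl) = -1.96
Z_in = Z_0·(Z_L + jZ_0·tanβl)/(Z_0 + jZ_L·tanβl) = 10.6 + j24.6 Ω
Γ_s = (Z_in − Z_s)/(Z_in + Z_s) = (-64.4 + j24.6)/(85.6 + j24.6), |Γ_s| = 0.773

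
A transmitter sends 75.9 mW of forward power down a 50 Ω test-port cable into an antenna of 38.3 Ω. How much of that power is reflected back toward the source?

P_reflected ≈ 1.33 mW

Γ = (38.3 − 50)/(38.3 + 50) = -0.133
|Γ|² = 0.0176
P_refl = |Γ|²·P_inc = 1.33 mW, P_del = (1 − |Γ|²)·P_inc = 74.6 mW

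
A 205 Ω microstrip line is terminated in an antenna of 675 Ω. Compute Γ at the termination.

Γ = 0.534

Γ = (Z_L − Z_0)/(Z_L + Z_0) = (675 − 205)/(675 + 205) = 470/880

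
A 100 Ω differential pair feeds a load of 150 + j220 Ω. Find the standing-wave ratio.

Γ = (Z_L − Z_0)/(Z_L + Z_0) = (50 + j220)/(250 + j220)
|Γ| = 226/333 = 0.677
VSWR = (1 + |Γ|)/(1 − |Γ|) = 1.68/0.323

VSWR ≈ 5.2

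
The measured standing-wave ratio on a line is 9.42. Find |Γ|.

|Γ| = (S − 1)/(S + 1) = (9.42 − 1)/(9.42 + 1) = 8.42/10.4

|Γ| ≈ 0.808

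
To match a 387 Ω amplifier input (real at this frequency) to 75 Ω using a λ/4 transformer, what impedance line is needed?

Z_qwt ≈ 170 Ω

Z_qwt = √(Z_0·R_L) = √(75 × 387) = √29020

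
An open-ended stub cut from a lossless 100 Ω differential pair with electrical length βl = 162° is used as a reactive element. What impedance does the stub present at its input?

Z_in ≈ +j308 Ω

tan(βl) = -0.325
For an open-ended stub, Z_in = −jZ_0·cot(βl) = −jZ_0/tan(βl)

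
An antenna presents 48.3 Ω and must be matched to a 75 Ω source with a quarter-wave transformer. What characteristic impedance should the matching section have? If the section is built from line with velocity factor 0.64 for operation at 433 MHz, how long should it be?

Z_qwt ≈ 60.2 Ω; length ≈ 11.1 cm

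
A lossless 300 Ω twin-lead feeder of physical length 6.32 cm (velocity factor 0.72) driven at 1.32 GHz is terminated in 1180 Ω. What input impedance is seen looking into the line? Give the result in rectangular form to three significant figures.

λ = v/f = 0.72·c / 1.32 GHz = 0.164 m
βl = 2π·l/λ = 2π × 0.386 = 139°
tan(βl) = tan(139°) = -0.868
Z_in = Z_0·(Z_L + jZ_0·tanβl)/(Z_0 + jZ_L·tanβl)
     = 300·(1180 − j260)/(300 − j1020)

Z_in ≈ 163 + j298 Ω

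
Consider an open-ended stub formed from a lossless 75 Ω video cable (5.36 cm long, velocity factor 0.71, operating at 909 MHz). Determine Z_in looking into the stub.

Z_in ≈ −j10.1 Ω

λ = v/f = 0.71·c / 909 MHz = 0.234 m
βl = 2π·l/λ = 2π × 0.229 = 82.3°
tan(βl) = 7.44
For an open-ended stub, Z_in = −jZ_0·cot(βl) = −jZ_0/tan(βl)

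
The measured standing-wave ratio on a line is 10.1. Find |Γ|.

|Γ| ≈ 0.82

|Γ| = (S − 1)/(S + 1) = (10.1 − 1)/(10.1 + 1) = 9.1/11.1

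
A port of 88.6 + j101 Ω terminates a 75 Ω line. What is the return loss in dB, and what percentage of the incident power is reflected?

Γ = (13.6 + j101)/(163.6 + j101), |Γ| = 0.53
RL = −20·log₁₀(0.53) = 5.51 dB
P_refl/P_inc = |Γ|² = 0.281

RL ≈ 5.51 dB; 28.1% of incident power reflected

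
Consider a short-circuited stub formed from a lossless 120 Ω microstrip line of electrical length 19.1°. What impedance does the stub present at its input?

tan(βl) = 0.346
For a short-circuited stub, Z_in = jZ_0·tan(βl)

Z_in ≈ +j41.6 Ω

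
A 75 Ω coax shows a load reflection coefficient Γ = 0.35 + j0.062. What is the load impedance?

Z_L ≈ 154 + j21.8 Ω

Z_L = Z_0·(1 + Γ)/(1 − Γ) = 75·(1.35 + j0.062)/(0.65 − j0.062)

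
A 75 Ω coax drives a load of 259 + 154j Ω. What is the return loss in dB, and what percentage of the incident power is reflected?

Γ = (184 + j154)/(334 + j154), |Γ| = 0.652
RL = −20·log₁₀(0.652) = 3.71 dB
P_refl/P_inc = |Γ|² = 0.426

RL ≈ 3.71 dB; 42.6% of incident power reflected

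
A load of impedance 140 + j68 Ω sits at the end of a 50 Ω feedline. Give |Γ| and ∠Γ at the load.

Γ ≈ 0.559 ∠ 17.4°

Γ = (Z_L − Z_0)/(Z_L + Z_0) = (90 + j68)/(190 + j68)
|Γ| = 113/202 = 0.559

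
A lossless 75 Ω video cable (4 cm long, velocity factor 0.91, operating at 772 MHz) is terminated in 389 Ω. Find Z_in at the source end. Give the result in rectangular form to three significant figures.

Z_in ≈ 32.4 − j79.9 Ω

λ = v/f = 0.91·c / 772 MHz = 0.354 m
βl = 2π·l/λ = 2π × 0.113 = 40.7°
tan(βl) = tan(40.7°) = 0.861
Z_in = Z_0·(Z_L + jZ_0·tanβl)/(Z_0 + jZ_L·tanβl)
     = 75·(389 + j64.6)/(75 + j335)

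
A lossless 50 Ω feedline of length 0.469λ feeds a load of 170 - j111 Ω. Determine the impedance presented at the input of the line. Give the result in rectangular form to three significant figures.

Z_in ≈ 231 + j60.2 Ω

βl = 2π × 0.469 = 169°
tan(βl) = tan(169°) = -0.197
Z_in = Z_0·(Z_L + jZ_0·tanβl)/(Z_0 + jZ_L·tanβl)
     = 50·(170 − j121)/(28.1 − j33.5)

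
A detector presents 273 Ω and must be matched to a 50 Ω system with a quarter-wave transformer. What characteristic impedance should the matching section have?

Z_qwt = √(Z_0·R_L) = √(50 × 273) = √13650

Z_qwt ≈ 117 Ω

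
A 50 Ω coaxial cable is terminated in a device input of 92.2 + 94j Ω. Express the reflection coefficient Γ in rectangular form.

Γ ≈ 0.511 + j0.324

Γ = (Z_L − Z_0)/(Z_L + Z_0) = (42.2 + j94)/(142.2 + j94)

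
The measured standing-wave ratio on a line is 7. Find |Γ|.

|Γ| ≈ 0.75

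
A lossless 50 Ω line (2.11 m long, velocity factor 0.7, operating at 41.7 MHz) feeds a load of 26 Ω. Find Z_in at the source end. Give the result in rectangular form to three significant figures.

λ = v/f = 0.7·c / 41.7 MHz = 5.04 m
βl = 2π·l/λ = 2π × 0.419 = 151°
tan(βl) = tan(151°) = -0.558
Z_in = Z_0·(Z_L + jZ_0·tanβl)/(Z_0 + jZ_L·tanβl)
     = 50·(26 − j27.9)/(50 − j14.5)

Z_in ≈ 31.4 − j18.8 Ω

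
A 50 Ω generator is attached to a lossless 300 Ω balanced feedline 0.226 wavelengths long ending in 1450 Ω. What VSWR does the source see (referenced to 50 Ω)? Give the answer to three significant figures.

βl = 2π × 0.226 = 81.4°
tan(βl) = 6.58
Z_in = Z_0·(Z_L + jZ_0·tanβl)/(Z_0 + jZ_L·tanβl) = 63.4 − j43.6 Ω
Γ_s = (Z_in − Z_s)/(Z_in + Z_s) = (13.4 − j43.6)/(113 − j43.6), |Γ_s| = 0.375
VSWR = (1 + |Γ_s|)/(1 − |Γ_s|)

VSWR ≈ 2.2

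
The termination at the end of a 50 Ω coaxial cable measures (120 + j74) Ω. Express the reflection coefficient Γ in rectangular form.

Γ ≈ 0.505 + j0.215

Γ = (Z_L − Z_0)/(Z_L + Z_0) = (70 + j74)/(170 + j74)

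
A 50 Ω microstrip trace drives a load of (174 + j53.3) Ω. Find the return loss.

RL ≈ 4.64 dB

Γ = (124 + j53.3)/(224 + j53.3), |Γ| = 0.586
RL = −20·log₁₀|Γ| = −20·log₁₀(0.586)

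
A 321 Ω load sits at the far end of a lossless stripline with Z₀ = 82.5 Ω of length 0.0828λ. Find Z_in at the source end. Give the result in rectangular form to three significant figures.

βl = 2π × 0.0828 = 29.8°
tan(βl) = tan(29.8°) = 0.573
Z_in = Z_0·(Z_L + jZ_0·tanβl)/(Z_0 + jZ_L·tanβl)
     = 82.5·(321 + j47.3)/(82.5 + j184)

Z_in ≈ 71.4 − j112 Ω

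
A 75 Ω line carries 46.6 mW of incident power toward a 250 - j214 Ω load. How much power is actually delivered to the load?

|Γ| = |(175 − j214)/(325 − j214)| = 0.71
|Γ|² = 0.505
P_refl = |Γ|²·P_inc = 23.5 mW, P_del = (1 − |Γ|²)·P_inc = 23.1 mW

P_delivered ≈ 23.1 mW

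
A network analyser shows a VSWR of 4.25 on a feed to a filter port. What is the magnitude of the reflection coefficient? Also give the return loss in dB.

|Γ| ≈ 0.619; return loss ≈ 4.17 dB

|Γ| = (S − 1)/(S + 1) = (4.25 − 1)/(4.25 + 1) = 3.25/5.25
RL = −20·log₁₀|Γ| = −20·log₁₀(0.619)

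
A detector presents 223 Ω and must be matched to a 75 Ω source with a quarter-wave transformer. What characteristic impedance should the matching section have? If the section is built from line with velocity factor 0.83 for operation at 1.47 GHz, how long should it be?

Z_qwt ≈ 129 Ω; length ≈ 4.23 cm

Z_qwt = √(Z_0·R_L) = √(75 × 223) = √16720
λ = 0.83·c/f = 0.169 m, so l = λ/4 = 0.0423 m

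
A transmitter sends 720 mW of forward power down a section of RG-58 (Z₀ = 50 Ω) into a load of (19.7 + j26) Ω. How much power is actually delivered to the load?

|Γ| = |(-30.3 + j26)/(69.7 + j26)| = 0.537
|Γ|² = 0.288
P_refl = |Γ|²·P_inc = 207 mW, P_del = (1 − |Γ|²)·P_inc = 513 mW

P_delivered ≈ 513 mW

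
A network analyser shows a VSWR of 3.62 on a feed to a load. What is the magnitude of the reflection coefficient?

|Γ| = (S − 1)/(S + 1) = (3.62 − 1)/(3.62 + 1) = 2.62/4.62

|Γ| ≈ 0.567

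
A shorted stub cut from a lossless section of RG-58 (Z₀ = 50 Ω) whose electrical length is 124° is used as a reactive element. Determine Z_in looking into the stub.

tan(βl) = -1.48
For a shorted stub, Z_in = jZ_0·tan(βl)

Z_in ≈ −j74.1 Ω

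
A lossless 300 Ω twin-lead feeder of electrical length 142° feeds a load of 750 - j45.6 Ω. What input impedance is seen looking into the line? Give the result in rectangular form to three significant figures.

tan(βl) = tan(142°) = -0.781
Z_in = Z_0·(Z_L + jZ_0·tanβl)/(Z_0 + jZ_L·tanβl)
     = 300·(750 − j280)/(264 − j586)

Z_in ≈ 263 + j265 Ω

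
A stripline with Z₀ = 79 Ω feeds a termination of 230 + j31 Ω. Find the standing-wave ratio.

Γ = (Z_L − Z_0)/(Z_L + Z_0) = (151 + j31)/(309 + j31)
|Γ| = 154/311 = 0.496
VSWR = (1 + |Γ|)/(1 − |Γ|) = 1.5/0.504

VSWR ≈ 2.97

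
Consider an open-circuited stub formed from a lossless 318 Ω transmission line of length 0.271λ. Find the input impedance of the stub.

Z_in ≈ +j42.2 Ω

βl = 2π × 0.271 = 97.6°
tan(βl) = -7.53
For an open-circuited stub, Z_in = −jZ_0·cot(βl) = −jZ_0/tan(βl)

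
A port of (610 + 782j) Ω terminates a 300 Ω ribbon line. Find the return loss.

RL ≈ 3.08 dB

Γ = (310 + j782)/(910 + j782), |Γ| = 0.701
RL = −20·log₁₀|Γ| = −20·log₁₀(0.701)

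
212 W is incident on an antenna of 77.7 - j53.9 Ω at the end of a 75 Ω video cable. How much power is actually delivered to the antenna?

|Γ| = |(2.7 − j53.9)/(152.7 − j53.9)| = 0.333
|Γ|² = 0.111
P_refl = |Γ|²·P_inc = 23.5 W, P_del = (1 − |Γ|²)·P_inc = 188 W

P_delivered ≈ 188 W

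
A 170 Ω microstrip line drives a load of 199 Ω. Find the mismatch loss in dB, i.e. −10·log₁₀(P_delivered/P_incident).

mismatch loss ≈ 0.0269 dB

Γ = (199 − 170)/(199 + 170) = 0.0786
|Γ|² = 0.00618, so P_del/P_inc = 1 − |Γ|² = 0.994
ML = −10·log₁₀(1 − |Γ|²)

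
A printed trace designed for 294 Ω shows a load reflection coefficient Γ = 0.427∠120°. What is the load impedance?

Z_L ≈ 149 + j135 Ω

Z_L = Z_0·(1 + Γ)/(1 − Γ) = 294·(0.787 + j0.37)/(1.21 − j0.37)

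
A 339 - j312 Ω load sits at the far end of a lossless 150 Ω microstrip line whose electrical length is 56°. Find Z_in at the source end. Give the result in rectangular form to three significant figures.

Z_in ≈ 38.9 − j53.8 Ω

tan(βl) = tan(56°) = 1.48
Z_in = Z_0·(Z_L + jZ_0·tanβl)/(Z_0 + jZ_L·tanβl)
     = 150·(339 − j89.6)/(613 + j503)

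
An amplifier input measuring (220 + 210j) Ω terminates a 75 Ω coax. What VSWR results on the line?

Γ = (Z_L − Z_0)/(Z_L + Z_0) = (145 + j210)/(295 + j210)
|Γ| = 255/362 = 0.705
VSWR = (1 + |Γ|)/(1 − |Γ|) = 1.7/0.295

VSWR ≈ 5.77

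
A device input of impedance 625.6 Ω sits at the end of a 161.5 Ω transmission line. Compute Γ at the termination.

Γ = 0.59

Γ = (Z_L − Z_0)/(Z_L + Z_0) = (625.6 − 161.5)/(625.6 + 161.5) = 464.1/787.1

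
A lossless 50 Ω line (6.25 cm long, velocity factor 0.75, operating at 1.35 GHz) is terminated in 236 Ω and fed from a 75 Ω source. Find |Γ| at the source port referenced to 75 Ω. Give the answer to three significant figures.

|Γ| ≈ 0.675

λ = v/f = 0.75·c / 1.35 GHz = 0.167 m
βl = 2π·l/λ = 2π × 0.375 = 135°
tan(βl) = -1
Z_in = Z_0·(Z_L + jZ_0·tanβl)/(Z_0 + jZ_L·tanβl) = 20.3 + j45.7 Ω
Γ_s = (Z_in − Z_s)/(Z_in + Z_s) = (-54.7 + j45.7)/(95.3 + j45.7), |Γ_s| = 0.675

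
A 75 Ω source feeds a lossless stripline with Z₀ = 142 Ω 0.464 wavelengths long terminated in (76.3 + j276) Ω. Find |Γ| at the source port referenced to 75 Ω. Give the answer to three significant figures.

βl = 2π × 0.464 = 167°
tan(βl) = -0.23
Z_in = Z_0·(Z_L + jZ_0·tanβl)/(Z_0 + jZ_L·tanβl) = 38.1 + j171 Ω
Γ_s = (Z_in − Z_s)/(Z_in + Z_s) = (-36.9 + j171)/(113 + j171), |Γ_s| = 0.854

|Γ| ≈ 0.854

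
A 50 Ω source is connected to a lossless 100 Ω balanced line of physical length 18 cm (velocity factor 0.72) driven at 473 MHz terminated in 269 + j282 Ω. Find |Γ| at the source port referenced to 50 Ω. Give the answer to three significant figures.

|Γ| ≈ 0.743

λ = v/f = 0.72·c / 473 MHz = 0.457 m
βl = 2π·l/λ = 2π × 0.394 = 142°
tan(βl) = -0.784
Z_in = Z_0·(Z_L + jZ_0·tanβl)/(Z_0 + jZ_L·tanβl) = 29.4 + j82.7 Ω
Γ_s = (Z_in − Z_s)/(Z_in + Z_s) = (-20.6 + j82.7)/(79.4 + j82.7), |Γ_s| = 0.743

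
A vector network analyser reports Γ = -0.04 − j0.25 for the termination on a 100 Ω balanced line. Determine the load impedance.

Z_L ≈ 81.8 − j43.7 Ω

Z_L = Z_0·(1 + Γ)/(1 − Γ) = 100·(0.96 − j0.25)/(1.04 + j0.25)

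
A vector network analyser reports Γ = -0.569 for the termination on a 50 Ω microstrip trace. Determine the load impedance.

Z_L = Z_0·(1 + Γ)/(1 − Γ) = 50·(0.431)/(1.57)

Z_L ≈ 13.7 Ω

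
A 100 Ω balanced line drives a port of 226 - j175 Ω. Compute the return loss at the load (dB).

RL ≈ 4.69 dB

Γ = (126 − j175)/(326 − j175), |Γ| = 0.583
RL = −20·log₁₀|Γ| = −20·log₁₀(0.583)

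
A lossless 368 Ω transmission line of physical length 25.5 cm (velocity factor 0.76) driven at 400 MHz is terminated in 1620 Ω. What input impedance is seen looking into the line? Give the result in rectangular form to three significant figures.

Z_in ≈ 551 + j707 Ω

λ = v/f = 0.76·c / 400 MHz = 0.57 m
βl = 2π·l/λ = 2π × 0.447 = 161°
tan(βl) = tan(161°) = -0.343
Z_in = Z_0·(Z_L + jZ_0·tanβl)/(Z_0 + jZ_L·tanβl)
     = 368·(1620 − j126)/(368 − j556)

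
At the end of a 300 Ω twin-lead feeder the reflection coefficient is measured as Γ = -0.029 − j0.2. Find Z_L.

Z_L = Z_0·(1 + Γ)/(1 − Γ) = 300·(0.971 − j0.2)/(1.03 + j0.2)

Z_L ≈ 262 − j109 Ω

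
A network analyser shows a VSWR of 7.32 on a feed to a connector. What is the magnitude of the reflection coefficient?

|Γ| ≈ 0.76

|Γ| = (S − 1)/(S + 1) = (7.32 − 1)/(7.32 + 1) = 6.32/8.32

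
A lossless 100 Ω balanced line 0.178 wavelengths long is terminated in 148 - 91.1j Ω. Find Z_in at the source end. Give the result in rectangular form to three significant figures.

Z_in ≈ 44.2 − j6.91 Ω

βl = 2π × 0.178 = 64.1°
tan(βl) = tan(64.1°) = 2.06
Z_in = Z_0·(Z_L + jZ_0·tanβl)/(Z_0 + jZ_L·tanβl)
     = 100·(148 + j115)/(287 + j305)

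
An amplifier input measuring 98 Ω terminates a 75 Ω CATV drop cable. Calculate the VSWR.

Γ = (98 − 75)/(98 + 75) = 0.133
VSWR = (1 + 0.133)/(1 − 0.133)

VSWR ≈ 1.31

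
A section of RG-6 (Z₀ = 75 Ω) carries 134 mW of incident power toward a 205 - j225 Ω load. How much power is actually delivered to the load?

P_delivered ≈ 63.9 mW

|Γ| = |(130 − j225)/(280 − j225)| = 0.723
|Γ|² = 0.523
P_refl = |Γ|²·P_inc = 70.1 mW, P_del = (1 − |Γ|²)·P_inc = 63.9 mW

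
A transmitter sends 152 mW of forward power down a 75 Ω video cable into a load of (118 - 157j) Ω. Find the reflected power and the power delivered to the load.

|Γ| = |(43 − j157)/(193 − j157)| = 0.654
|Γ|² = 0.428
P_refl = |Γ|²·P_inc = 65.1 mW, P_del = (1 − |Γ|²)·P_inc = 86.9 mW

P_reflected ≈ 65.1 mW; P_delivered ≈ 86.9 mW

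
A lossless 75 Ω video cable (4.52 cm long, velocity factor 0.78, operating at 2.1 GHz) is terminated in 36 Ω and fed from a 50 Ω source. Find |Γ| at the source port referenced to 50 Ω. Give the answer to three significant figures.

|Γ| ≈ 0.341

λ = v/f = 0.78·c / 2.1 GHz = 0.111 m
βl = 2π·l/λ = 2π × 0.406 = 146°
tan(βl) = -0.674
Z_in = Z_0·(Z_L + jZ_0·tanβl)/(Z_0 + jZ_L·tanβl) = 47.4 − j35.2 Ω
Γ_s = (Z_in − Z_s)/(Z_in + Z_s) = (-2.61 − j35.2)/(97.4 − j35.2), |Γ_s| = 0.341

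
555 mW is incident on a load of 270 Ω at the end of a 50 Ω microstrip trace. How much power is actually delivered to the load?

Γ = (270 − 50)/(270 + 50) = 0.688
|Γ|² = 0.473
P_refl = |Γ|²·P_inc = 262 mW, P_del = (1 − |Γ|²)·P_inc = 293 mW

P_delivered ≈ 293 mW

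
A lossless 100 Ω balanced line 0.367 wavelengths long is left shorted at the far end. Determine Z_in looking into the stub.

Z_in ≈ −j111 Ω

βl = 2π × 0.367 = 132°
tan(βl) = -1.11
For a shorted stub, Z_in = jZ_0·tan(βl)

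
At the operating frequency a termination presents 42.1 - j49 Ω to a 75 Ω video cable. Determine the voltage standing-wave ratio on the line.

VSWR ≈ 2.74

Γ = (Z_L − Z_0)/(Z_L + Z_0) = (-32.9 − j49)/(117.1 − j49)
|Γ| = 59/127 = 0.465
VSWR = (1 + |Γ|)/(1 − |Γ|) = 1.46/0.535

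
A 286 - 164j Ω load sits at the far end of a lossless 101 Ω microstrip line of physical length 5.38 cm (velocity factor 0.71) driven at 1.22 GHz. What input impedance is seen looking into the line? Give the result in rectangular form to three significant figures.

Z_in ≈ 34.3 + j53.7 Ω

λ = v/f = 0.71·c / 1.22 GHz = 0.175 m
βl = 2π·l/λ = 2π × 0.308 = 111°
tan(βl) = tan(111°) = -2.61
Z_in = Z_0·(Z_L + jZ_0·tanβl)/(Z_0 + jZ_L·tanβl)
     = 101·(286 − j428)/(-328 − j748)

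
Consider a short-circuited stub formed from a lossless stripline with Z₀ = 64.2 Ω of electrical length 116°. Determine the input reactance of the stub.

X_in ≈ -132 Ω (capacitive)

tan(βl) = -2.05
For a short-circuited stub, Z_in = jZ_0·tan(βl)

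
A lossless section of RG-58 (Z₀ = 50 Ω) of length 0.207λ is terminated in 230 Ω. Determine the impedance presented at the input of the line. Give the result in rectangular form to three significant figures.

βl = 2π × 0.207 = 74.5°
tan(βl) = tan(74.5°) = 3.61
Z_in = Z_0·(Z_L + jZ_0·tanβl)/(Z_0 + jZ_L·tanβl)
     = 50·(230 + j181)/(50 + j830)

Z_in ≈ 11.7 − j13.1 Ω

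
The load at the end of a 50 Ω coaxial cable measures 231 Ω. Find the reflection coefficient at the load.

Γ = 0.644

Γ = (Z_L − Z_0)/(Z_L + Z_0) = (231 − 50)/(231 + 50) = 181/281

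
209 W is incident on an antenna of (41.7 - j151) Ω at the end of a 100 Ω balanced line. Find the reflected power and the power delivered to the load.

P_reflected ≈ 128 W; P_delivered ≈ 81.3 W

|Γ| = |(-58.3 − j151)/(141.7 − j151)| = 0.782
|Γ|² = 0.611
P_refl = |Γ|²·P_inc = 128 W, P_del = (1 − |Γ|²)·P_inc = 81.3 W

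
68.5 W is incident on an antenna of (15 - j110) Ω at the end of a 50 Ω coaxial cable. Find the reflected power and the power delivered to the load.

|Γ| = |(-35 − j110)/(65 − j110)| = 0.903
|Γ|² = 0.816
P_refl = |Γ|²·P_inc = 55.9 W, P_del = (1 − |Γ|²)·P_inc = 12.6 W

P_reflected ≈ 55.9 W; P_delivered ≈ 12.6 W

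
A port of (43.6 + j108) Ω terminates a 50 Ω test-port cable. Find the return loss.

RL ≈ 2.42 dB

Γ = (-6.4 + j108)/(93.6 + j108), |Γ| = 0.757
RL = −20·log₁₀|Γ| = −20·log₁₀(0.757)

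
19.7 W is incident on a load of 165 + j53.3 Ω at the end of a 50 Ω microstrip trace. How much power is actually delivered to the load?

P_delivered ≈ 13.2 W

|Γ| = |(115 + j53.3)/(215 + j53.3)| = 0.572
|Γ|² = 0.327
P_refl = |Γ|²·P_inc = 6.45 W, P_del = (1 − |Γ|²)·P_inc = 13.2 W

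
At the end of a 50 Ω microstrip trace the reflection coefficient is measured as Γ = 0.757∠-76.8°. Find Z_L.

Z_L = Z_0·(1 + Γ)/(1 − Γ) = 50·(1.17 − j0.737)/(0.827 + j0.737)

Z_L ≈ 17.4 − j60 Ω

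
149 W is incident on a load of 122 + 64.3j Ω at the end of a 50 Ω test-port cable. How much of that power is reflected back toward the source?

P_reflected ≈ 41.2 W

|Γ| = |(72 + j64.3)/(172 + j64.3)| = 0.526
|Γ|² = 0.276
P_refl = |Γ|²·P_inc = 41.2 W, P_del = (1 − |Γ|²)·P_inc = 108 W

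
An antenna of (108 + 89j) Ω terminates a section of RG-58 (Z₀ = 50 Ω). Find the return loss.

Γ = (58 + j89)/(158 + j89), |Γ| = 0.586
RL = −20·log₁₀|Γ| = −20·log₁₀(0.586)

RL ≈ 4.64 dB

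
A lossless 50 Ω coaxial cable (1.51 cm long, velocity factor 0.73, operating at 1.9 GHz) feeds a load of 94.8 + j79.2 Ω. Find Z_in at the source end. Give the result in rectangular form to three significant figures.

Z_in ≈ 43.8 − j61.5 Ω

λ = v/f = 0.73·c / 1.9 GHz = 0.115 m
βl = 2π·l/λ = 2π × 0.131 = 47.2°
tan(βl) = tan(47.2°) = 1.08
Z_in = Z_0·(Z_L + jZ_0·tanβl)/(Z_0 + jZ_L·tanβl)
     = 50·(94.8 + j133)/(-35.4 + j102)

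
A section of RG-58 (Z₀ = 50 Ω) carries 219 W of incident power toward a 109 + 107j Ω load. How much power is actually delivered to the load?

P_delivered ≈ 130 W

|Γ| = |(59 + j107)/(159 + j107)| = 0.638
|Γ|² = 0.406
P_refl = |Γ|²·P_inc = 89 W, P_del = (1 − |Γ|²)·P_inc = 130 W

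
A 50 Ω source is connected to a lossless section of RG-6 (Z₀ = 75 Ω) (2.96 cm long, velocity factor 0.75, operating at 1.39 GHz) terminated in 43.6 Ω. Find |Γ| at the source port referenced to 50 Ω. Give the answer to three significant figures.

λ = v/f = 0.75·c / 1.39 GHz = 0.162 m
βl = 2π·l/λ = 2π × 0.183 = 65.8°
tan(βl) = 2.23
Z_in = Z_0·(Z_L + jZ_0·tanβl)/(Z_0 + jZ_L·tanβl) = 97.1 + j41.3 Ω
Γ_s = (Z_in − Z_s)/(Z_in + Z_s) = (47.1 + j41.3)/(147 + j41.3), |Γ_s| = 0.41

|Γ| ≈ 0.41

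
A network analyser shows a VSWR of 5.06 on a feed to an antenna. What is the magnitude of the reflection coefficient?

|Γ| ≈ 0.67

|Γ| = (S − 1)/(S + 1) = (5.06 − 1)/(5.06 + 1) = 4.06/6.06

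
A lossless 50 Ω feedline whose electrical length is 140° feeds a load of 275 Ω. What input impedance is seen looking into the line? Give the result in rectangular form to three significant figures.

tan(βl) = tan(140°) = -0.839
Z_in = Z_0·(Z_L + jZ_0·tanβl)/(Z_0 + jZ_L·tanβl)
     = 50·(275 − j42)/(50 − j231)

Z_in ≈ 21 + j55 Ω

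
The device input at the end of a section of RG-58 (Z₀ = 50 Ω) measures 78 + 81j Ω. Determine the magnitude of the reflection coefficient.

Γ = (Z_L − Z_0)/(Z_L + Z_0) = (28 + j81)/(128 + j81)
|Γ| = 85.7/151

|Γ| ≈ 0.566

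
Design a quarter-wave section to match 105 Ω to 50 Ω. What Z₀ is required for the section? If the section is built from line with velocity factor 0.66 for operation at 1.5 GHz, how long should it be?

Z_qwt = √(Z_0·R_L) = √(50 × 105) = √5250
λ = 0.66·c/f = 0.132 m, so l = λ/4 = 0.033 m

Z_qwt ≈ 72.5 Ω; length ≈ 3.3 cm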